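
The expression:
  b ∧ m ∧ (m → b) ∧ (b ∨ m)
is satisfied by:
  {m: True, b: True}


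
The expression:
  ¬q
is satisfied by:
  {q: False}


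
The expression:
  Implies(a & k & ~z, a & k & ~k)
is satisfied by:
  {z: True, k: False, a: False}
  {k: False, a: False, z: False}
  {a: True, z: True, k: False}
  {a: True, k: False, z: False}
  {z: True, k: True, a: False}
  {k: True, z: False, a: False}
  {a: True, k: True, z: True}


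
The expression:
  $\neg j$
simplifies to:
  $\neg j$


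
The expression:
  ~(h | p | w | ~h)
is never true.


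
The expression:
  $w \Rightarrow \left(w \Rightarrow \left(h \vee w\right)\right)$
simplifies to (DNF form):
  $\text{True}$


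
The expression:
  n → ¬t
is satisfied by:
  {t: False, n: False}
  {n: True, t: False}
  {t: True, n: False}


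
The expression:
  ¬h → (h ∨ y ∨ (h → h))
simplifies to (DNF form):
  True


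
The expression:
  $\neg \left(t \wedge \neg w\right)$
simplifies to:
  $w \vee \neg t$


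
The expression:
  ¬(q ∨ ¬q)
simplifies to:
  False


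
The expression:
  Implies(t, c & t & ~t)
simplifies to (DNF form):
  ~t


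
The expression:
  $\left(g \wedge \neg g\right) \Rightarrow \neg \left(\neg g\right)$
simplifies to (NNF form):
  $\text{True}$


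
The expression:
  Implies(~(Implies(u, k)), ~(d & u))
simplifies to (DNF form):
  k | ~d | ~u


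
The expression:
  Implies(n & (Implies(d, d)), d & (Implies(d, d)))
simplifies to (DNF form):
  d | ~n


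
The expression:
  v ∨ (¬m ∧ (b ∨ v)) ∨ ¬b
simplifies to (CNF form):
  v ∨ ¬b ∨ ¬m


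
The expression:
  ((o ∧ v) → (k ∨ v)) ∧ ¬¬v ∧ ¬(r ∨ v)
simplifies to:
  False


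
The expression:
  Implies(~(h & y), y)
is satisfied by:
  {y: True}


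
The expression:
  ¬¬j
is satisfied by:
  {j: True}


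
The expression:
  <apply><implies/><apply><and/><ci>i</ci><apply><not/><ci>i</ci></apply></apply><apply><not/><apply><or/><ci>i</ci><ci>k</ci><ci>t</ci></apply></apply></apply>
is always true.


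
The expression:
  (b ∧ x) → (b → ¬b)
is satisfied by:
  {x: False, b: False}
  {b: True, x: False}
  {x: True, b: False}


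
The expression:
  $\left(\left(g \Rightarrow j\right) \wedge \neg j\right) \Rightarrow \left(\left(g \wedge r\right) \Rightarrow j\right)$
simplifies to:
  $\text{True}$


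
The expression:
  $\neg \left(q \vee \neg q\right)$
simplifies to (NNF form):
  $\text{False}$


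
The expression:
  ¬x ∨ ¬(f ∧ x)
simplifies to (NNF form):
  ¬f ∨ ¬x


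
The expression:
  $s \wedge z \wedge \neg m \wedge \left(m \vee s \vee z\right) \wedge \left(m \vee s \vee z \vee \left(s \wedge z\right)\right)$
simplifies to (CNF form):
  $s \wedge z \wedge \neg m$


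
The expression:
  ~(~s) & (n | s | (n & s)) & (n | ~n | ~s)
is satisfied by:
  {s: True}


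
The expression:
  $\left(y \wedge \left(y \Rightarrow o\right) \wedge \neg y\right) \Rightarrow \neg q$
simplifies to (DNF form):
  $\text{True}$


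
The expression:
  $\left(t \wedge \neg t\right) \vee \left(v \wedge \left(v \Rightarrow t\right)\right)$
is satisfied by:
  {t: True, v: True}


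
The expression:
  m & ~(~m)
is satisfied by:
  {m: True}


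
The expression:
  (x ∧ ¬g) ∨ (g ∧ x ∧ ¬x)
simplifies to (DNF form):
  x ∧ ¬g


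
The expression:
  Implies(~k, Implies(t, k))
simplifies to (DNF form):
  k | ~t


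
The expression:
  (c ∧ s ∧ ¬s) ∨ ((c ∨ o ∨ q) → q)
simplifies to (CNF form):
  (q ∨ ¬c) ∧ (q ∨ ¬o)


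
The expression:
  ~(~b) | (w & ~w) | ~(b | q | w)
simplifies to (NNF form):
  b | (~q & ~w)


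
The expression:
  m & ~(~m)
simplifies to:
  m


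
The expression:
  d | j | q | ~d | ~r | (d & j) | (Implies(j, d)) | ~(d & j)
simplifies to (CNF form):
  True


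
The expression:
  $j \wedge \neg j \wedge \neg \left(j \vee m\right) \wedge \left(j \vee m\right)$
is never true.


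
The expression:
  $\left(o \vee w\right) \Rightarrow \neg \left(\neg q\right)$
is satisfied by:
  {q: True, o: False, w: False}
  {q: True, w: True, o: False}
  {q: True, o: True, w: False}
  {q: True, w: True, o: True}
  {w: False, o: False, q: False}


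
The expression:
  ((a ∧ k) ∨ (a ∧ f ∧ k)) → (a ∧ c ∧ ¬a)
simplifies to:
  ¬a ∨ ¬k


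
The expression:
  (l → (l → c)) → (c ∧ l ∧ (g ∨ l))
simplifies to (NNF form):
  l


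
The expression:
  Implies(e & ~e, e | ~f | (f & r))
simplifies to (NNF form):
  True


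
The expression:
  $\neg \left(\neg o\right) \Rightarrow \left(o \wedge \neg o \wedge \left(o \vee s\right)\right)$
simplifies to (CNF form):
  $\neg o$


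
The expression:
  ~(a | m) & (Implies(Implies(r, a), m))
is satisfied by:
  {r: True, a: False, m: False}


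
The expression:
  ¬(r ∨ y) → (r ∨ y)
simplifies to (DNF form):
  r ∨ y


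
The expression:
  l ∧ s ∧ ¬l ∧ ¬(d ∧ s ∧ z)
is never true.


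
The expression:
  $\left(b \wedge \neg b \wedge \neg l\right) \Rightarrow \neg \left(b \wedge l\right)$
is always true.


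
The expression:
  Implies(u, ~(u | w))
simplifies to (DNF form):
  ~u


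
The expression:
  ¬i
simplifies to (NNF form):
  ¬i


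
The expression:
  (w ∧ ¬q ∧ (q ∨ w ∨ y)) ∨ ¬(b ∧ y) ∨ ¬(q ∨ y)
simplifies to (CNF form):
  (w ∨ ¬b ∨ ¬y) ∧ (¬b ∨ ¬q ∨ ¬y)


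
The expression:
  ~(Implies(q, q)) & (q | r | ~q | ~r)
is never true.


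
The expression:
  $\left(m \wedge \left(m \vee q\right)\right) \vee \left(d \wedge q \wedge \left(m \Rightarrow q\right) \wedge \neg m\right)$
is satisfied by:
  {d: True, m: True, q: True}
  {d: True, m: True, q: False}
  {m: True, q: True, d: False}
  {m: True, q: False, d: False}
  {d: True, q: True, m: False}


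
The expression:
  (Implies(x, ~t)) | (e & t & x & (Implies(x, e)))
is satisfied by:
  {e: True, t: False, x: False}
  {e: False, t: False, x: False}
  {x: True, e: True, t: False}
  {x: True, e: False, t: False}
  {t: True, e: True, x: False}
  {t: True, e: False, x: False}
  {t: True, x: True, e: True}


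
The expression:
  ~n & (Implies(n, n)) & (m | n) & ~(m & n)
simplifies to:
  m & ~n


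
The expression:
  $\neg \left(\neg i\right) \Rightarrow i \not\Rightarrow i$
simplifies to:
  $\neg i$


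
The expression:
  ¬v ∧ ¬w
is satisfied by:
  {v: False, w: False}


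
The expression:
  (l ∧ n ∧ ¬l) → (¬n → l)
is always true.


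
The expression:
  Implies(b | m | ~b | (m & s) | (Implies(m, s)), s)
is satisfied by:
  {s: True}


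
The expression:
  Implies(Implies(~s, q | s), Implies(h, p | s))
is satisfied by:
  {p: True, s: True, h: False, q: False}
  {p: True, h: False, s: False, q: False}
  {s: True, p: False, h: False, q: False}
  {p: False, h: False, s: False, q: False}
  {q: True, p: True, s: True, h: False}
  {q: True, p: True, h: False, s: False}
  {q: True, s: True, p: False, h: False}
  {q: True, p: False, h: False, s: False}
  {p: True, h: True, s: True, q: False}
  {p: True, h: True, q: False, s: False}
  {h: True, s: True, q: False, p: False}
  {h: True, q: False, s: False, p: False}
  {p: True, h: True, q: True, s: True}
  {p: True, h: True, q: True, s: False}
  {h: True, q: True, s: True, p: False}


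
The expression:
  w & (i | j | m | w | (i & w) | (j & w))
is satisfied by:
  {w: True}


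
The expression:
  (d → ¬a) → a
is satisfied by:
  {a: True}


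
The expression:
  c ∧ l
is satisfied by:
  {c: True, l: True}


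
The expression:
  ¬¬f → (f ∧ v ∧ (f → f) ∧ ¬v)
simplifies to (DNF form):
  ¬f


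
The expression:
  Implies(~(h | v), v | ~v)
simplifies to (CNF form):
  True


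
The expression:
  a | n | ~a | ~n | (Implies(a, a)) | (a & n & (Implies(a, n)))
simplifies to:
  True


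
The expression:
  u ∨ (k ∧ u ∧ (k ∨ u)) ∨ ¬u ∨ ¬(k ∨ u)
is always true.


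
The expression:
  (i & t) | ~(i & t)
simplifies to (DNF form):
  True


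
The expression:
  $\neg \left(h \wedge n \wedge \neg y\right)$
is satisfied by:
  {y: True, h: False, n: False}
  {h: False, n: False, y: False}
  {y: True, n: True, h: False}
  {n: True, h: False, y: False}
  {y: True, h: True, n: False}
  {h: True, y: False, n: False}
  {y: True, n: True, h: True}


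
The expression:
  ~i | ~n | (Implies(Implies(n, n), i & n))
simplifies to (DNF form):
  True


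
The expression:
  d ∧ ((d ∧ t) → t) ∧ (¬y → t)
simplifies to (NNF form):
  d ∧ (t ∨ y)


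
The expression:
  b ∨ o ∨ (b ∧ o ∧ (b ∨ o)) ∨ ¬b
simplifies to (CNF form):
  True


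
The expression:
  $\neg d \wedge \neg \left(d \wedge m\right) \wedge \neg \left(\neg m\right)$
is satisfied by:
  {m: True, d: False}


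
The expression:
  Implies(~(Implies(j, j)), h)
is always true.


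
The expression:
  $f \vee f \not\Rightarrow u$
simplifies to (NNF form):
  $f$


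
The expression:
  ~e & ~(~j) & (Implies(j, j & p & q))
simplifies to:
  j & p & q & ~e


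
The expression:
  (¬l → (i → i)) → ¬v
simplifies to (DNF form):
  ¬v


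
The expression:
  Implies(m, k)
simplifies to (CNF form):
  k | ~m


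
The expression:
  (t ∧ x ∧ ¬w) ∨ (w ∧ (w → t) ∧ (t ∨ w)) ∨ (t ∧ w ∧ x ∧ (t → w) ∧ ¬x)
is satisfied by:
  {t: True, x: True, w: True}
  {t: True, x: True, w: False}
  {t: True, w: True, x: False}


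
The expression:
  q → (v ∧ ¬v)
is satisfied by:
  {q: False}


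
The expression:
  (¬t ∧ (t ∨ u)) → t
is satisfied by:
  {t: True, u: False}
  {u: False, t: False}
  {u: True, t: True}


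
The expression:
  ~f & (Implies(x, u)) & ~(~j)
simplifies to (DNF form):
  (j & u & ~f) | (j & ~f & ~x)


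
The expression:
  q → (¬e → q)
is always true.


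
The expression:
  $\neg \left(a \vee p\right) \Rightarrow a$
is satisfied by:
  {a: True, p: True}
  {a: True, p: False}
  {p: True, a: False}


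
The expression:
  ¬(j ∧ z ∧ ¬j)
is always true.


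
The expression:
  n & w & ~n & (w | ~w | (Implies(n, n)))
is never true.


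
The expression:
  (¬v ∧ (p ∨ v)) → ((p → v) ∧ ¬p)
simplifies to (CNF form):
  v ∨ ¬p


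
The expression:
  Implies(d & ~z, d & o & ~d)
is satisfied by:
  {z: True, d: False}
  {d: False, z: False}
  {d: True, z: True}


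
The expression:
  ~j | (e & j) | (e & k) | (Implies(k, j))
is always true.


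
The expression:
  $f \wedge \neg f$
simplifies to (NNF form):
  $\text{False}$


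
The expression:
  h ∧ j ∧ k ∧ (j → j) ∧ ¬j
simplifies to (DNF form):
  False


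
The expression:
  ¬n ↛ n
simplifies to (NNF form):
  True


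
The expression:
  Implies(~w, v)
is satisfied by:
  {v: True, w: True}
  {v: True, w: False}
  {w: True, v: False}


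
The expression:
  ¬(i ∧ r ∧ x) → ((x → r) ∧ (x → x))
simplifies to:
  r ∨ ¬x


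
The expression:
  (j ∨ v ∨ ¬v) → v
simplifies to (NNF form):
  v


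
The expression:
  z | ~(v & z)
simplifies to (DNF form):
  True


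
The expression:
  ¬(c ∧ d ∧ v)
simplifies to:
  ¬c ∨ ¬d ∨ ¬v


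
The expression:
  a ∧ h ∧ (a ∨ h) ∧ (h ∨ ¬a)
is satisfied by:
  {a: True, h: True}


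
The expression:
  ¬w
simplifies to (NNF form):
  ¬w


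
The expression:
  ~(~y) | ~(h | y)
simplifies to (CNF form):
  y | ~h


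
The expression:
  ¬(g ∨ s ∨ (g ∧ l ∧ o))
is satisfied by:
  {g: False, s: False}


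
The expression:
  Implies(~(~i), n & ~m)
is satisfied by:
  {n: True, i: False, m: False}
  {n: False, i: False, m: False}
  {m: True, n: True, i: False}
  {m: True, n: False, i: False}
  {i: True, n: True, m: False}


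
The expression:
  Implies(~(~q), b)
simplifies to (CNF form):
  b | ~q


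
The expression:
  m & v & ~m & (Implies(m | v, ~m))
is never true.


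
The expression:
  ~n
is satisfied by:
  {n: False}


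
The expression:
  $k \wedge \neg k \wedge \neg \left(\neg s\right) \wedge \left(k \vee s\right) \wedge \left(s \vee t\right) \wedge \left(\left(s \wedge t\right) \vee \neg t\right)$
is never true.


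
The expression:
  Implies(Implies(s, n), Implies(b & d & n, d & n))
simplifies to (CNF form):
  True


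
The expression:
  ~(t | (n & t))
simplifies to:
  ~t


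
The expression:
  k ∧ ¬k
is never true.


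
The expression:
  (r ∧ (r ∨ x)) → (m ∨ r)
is always true.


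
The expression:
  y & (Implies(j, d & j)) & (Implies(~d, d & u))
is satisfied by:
  {d: True, y: True}


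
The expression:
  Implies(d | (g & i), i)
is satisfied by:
  {i: True, d: False}
  {d: False, i: False}
  {d: True, i: True}


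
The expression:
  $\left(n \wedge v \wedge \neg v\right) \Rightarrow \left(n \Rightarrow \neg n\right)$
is always true.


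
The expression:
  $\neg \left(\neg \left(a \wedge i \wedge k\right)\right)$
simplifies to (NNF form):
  $a \wedge i \wedge k$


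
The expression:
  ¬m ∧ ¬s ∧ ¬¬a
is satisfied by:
  {a: True, s: False, m: False}


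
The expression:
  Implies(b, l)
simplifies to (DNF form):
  l | ~b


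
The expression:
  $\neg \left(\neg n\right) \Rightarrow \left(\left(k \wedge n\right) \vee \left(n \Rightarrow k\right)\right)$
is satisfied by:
  {k: True, n: False}
  {n: False, k: False}
  {n: True, k: True}


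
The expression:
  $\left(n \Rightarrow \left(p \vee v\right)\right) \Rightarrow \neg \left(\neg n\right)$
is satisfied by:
  {n: True}


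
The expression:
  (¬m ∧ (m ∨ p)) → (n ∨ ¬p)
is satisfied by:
  {n: True, m: True, p: False}
  {n: True, p: False, m: False}
  {m: True, p: False, n: False}
  {m: False, p: False, n: False}
  {n: True, m: True, p: True}
  {n: True, p: True, m: False}
  {m: True, p: True, n: False}


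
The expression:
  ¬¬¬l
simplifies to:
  ¬l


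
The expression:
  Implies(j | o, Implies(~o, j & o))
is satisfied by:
  {o: True, j: False}
  {j: False, o: False}
  {j: True, o: True}


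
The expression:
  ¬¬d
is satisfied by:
  {d: True}


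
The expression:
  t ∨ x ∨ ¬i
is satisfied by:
  {x: True, t: True, i: False}
  {x: True, i: False, t: False}
  {t: True, i: False, x: False}
  {t: False, i: False, x: False}
  {x: True, t: True, i: True}
  {x: True, i: True, t: False}
  {t: True, i: True, x: False}


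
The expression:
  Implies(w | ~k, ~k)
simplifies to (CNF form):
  ~k | ~w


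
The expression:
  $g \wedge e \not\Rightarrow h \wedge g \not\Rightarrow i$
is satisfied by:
  {e: True, g: True, i: False, h: False}


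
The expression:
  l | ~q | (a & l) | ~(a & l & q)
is always true.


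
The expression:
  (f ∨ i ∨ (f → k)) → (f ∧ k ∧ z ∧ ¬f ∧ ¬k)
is never true.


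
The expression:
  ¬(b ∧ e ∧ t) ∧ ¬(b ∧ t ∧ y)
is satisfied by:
  {e: False, t: False, b: False, y: False}
  {y: True, e: False, t: False, b: False}
  {e: True, y: False, t: False, b: False}
  {y: True, e: True, t: False, b: False}
  {b: True, y: False, e: False, t: False}
  {b: True, y: True, e: False, t: False}
  {b: True, e: True, y: False, t: False}
  {b: True, y: True, e: True, t: False}
  {t: True, b: False, e: False, y: False}
  {t: True, y: True, b: False, e: False}
  {t: True, e: True, b: False, y: False}
  {y: True, t: True, e: True, b: False}
  {t: True, b: True, y: False, e: False}


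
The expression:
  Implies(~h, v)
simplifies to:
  h | v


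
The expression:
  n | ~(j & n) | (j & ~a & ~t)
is always true.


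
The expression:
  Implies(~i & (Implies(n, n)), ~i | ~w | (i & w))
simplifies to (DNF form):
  True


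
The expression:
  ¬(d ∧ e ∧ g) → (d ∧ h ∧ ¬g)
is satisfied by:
  {e: True, d: True, h: True, g: False}
  {d: True, h: True, e: False, g: False}
  {e: True, g: True, d: True, h: True}
  {e: True, g: True, d: True, h: False}


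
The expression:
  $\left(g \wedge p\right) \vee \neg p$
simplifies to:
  $g \vee \neg p$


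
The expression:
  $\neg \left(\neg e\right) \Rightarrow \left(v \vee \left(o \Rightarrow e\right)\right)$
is always true.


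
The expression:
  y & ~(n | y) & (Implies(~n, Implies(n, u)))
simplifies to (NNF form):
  False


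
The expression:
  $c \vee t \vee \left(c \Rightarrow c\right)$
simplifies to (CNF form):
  $\text{True}$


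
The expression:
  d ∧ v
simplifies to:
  d ∧ v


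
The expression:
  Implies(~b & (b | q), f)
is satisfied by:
  {b: True, f: True, q: False}
  {b: True, f: False, q: False}
  {f: True, b: False, q: False}
  {b: False, f: False, q: False}
  {b: True, q: True, f: True}
  {b: True, q: True, f: False}
  {q: True, f: True, b: False}


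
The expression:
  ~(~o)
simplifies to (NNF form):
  o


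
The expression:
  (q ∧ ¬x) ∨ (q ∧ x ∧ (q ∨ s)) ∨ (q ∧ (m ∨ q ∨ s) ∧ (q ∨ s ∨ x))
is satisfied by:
  {q: True}


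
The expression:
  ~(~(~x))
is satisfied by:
  {x: False}


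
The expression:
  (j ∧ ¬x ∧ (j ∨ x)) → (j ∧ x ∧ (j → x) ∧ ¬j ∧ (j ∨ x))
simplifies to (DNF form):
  x ∨ ¬j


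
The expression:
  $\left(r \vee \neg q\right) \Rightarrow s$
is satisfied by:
  {q: True, s: True, r: False}
  {s: True, r: False, q: False}
  {q: True, s: True, r: True}
  {s: True, r: True, q: False}
  {q: True, r: False, s: False}


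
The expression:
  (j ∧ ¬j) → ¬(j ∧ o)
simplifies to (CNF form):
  True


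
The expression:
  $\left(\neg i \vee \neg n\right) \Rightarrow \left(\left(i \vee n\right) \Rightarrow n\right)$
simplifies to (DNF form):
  $n \vee \neg i$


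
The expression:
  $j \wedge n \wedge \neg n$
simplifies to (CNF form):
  $\text{False}$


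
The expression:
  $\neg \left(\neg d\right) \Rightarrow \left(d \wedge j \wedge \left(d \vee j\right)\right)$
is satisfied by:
  {j: True, d: False}
  {d: False, j: False}
  {d: True, j: True}


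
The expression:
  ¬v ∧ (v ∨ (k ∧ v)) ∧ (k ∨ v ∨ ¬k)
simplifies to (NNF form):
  False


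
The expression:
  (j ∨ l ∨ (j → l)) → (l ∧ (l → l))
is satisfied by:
  {l: True}


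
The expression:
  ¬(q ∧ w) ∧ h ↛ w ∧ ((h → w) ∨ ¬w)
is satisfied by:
  {h: True, w: False}


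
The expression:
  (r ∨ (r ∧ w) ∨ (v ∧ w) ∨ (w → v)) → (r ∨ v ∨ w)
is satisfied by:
  {r: True, v: True, w: True}
  {r: True, v: True, w: False}
  {r: True, w: True, v: False}
  {r: True, w: False, v: False}
  {v: True, w: True, r: False}
  {v: True, w: False, r: False}
  {w: True, v: False, r: False}


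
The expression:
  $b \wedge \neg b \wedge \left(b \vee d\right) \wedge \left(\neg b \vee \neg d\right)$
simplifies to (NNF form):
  $\text{False}$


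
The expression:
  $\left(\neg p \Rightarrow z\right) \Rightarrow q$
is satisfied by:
  {q: True, z: False, p: False}
  {q: True, p: True, z: False}
  {q: True, z: True, p: False}
  {q: True, p: True, z: True}
  {p: False, z: False, q: False}


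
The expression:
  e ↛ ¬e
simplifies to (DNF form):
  e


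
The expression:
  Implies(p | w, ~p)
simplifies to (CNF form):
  ~p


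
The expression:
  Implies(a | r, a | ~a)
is always true.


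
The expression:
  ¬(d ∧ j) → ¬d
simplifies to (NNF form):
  j ∨ ¬d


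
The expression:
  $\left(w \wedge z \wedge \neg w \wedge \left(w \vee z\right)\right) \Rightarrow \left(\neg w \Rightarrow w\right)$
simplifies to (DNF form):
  $\text{True}$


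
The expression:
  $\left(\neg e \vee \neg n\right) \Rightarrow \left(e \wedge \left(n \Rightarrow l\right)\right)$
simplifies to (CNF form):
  $e$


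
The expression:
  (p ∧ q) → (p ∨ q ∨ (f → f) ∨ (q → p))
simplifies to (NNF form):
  True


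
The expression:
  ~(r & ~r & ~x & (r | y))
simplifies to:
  True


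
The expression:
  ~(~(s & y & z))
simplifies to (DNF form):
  s & y & z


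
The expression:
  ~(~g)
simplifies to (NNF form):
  g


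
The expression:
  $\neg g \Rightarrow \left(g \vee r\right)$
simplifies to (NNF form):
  $g \vee r$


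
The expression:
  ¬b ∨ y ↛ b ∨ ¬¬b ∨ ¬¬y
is always true.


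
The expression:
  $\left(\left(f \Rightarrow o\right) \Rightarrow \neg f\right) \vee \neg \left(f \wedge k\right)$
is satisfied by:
  {k: False, o: False, f: False}
  {f: True, k: False, o: False}
  {o: True, k: False, f: False}
  {f: True, o: True, k: False}
  {k: True, f: False, o: False}
  {f: True, k: True, o: False}
  {o: True, k: True, f: False}


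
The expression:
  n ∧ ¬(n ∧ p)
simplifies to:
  n ∧ ¬p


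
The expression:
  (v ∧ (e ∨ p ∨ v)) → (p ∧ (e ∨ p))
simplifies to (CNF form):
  p ∨ ¬v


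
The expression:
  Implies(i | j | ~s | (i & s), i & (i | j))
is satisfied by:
  {i: True, s: True, j: False}
  {i: True, j: False, s: False}
  {i: True, s: True, j: True}
  {i: True, j: True, s: False}
  {s: True, j: False, i: False}


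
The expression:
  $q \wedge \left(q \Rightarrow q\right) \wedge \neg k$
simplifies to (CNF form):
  $q \wedge \neg k$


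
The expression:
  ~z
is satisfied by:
  {z: False}


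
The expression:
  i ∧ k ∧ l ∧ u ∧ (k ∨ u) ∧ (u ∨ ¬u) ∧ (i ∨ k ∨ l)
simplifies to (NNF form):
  i ∧ k ∧ l ∧ u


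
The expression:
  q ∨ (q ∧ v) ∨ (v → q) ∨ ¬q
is always true.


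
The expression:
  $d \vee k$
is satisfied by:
  {d: True, k: True}
  {d: True, k: False}
  {k: True, d: False}


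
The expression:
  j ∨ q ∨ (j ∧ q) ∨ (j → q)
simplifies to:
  True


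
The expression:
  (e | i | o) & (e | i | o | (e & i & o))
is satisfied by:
  {i: True, o: True, e: True}
  {i: True, o: True, e: False}
  {i: True, e: True, o: False}
  {i: True, e: False, o: False}
  {o: True, e: True, i: False}
  {o: True, e: False, i: False}
  {e: True, o: False, i: False}


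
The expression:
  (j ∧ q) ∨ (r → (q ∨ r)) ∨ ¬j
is always true.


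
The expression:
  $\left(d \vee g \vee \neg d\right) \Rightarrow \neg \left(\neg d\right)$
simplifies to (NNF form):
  $d$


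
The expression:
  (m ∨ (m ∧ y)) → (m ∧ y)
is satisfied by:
  {y: True, m: False}
  {m: False, y: False}
  {m: True, y: True}


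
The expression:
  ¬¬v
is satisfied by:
  {v: True}


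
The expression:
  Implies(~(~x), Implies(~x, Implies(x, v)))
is always true.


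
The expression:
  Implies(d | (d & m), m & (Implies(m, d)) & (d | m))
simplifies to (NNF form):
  m | ~d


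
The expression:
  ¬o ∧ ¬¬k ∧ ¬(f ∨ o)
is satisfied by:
  {k: True, o: False, f: False}


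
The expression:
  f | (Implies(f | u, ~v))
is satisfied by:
  {f: True, v: False, u: False}
  {f: False, v: False, u: False}
  {u: True, f: True, v: False}
  {u: True, f: False, v: False}
  {v: True, f: True, u: False}
  {v: True, f: False, u: False}
  {v: True, u: True, f: True}


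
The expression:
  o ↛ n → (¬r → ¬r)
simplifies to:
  True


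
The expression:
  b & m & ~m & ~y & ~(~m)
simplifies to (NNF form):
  False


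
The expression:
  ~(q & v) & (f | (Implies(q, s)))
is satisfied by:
  {s: True, f: True, q: False, v: False}
  {s: True, f: False, q: False, v: False}
  {f: True, v: False, s: False, q: False}
  {v: False, f: False, s: False, q: False}
  {v: True, s: True, f: True, q: False}
  {v: True, s: True, f: False, q: False}
  {v: True, f: True, s: False, q: False}
  {v: True, f: False, s: False, q: False}
  {q: True, s: True, f: True, v: False}
  {q: True, s: True, f: False, v: False}
  {q: True, f: True, s: False, v: False}


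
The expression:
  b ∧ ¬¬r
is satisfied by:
  {r: True, b: True}


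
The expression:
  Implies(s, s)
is always true.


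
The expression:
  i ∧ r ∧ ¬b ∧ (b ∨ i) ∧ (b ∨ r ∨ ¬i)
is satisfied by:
  {r: True, i: True, b: False}


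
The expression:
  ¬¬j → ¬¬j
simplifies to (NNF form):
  True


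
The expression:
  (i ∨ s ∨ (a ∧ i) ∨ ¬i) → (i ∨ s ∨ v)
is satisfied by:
  {i: True, v: True, s: True}
  {i: True, v: True, s: False}
  {i: True, s: True, v: False}
  {i: True, s: False, v: False}
  {v: True, s: True, i: False}
  {v: True, s: False, i: False}
  {s: True, v: False, i: False}


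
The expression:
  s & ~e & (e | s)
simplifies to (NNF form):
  s & ~e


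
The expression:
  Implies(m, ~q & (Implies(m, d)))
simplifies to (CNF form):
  (d | ~m) & (~m | ~q)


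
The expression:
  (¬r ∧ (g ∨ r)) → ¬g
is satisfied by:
  {r: True, g: False}
  {g: False, r: False}
  {g: True, r: True}


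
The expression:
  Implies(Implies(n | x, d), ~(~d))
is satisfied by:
  {n: True, x: True, d: True}
  {n: True, x: True, d: False}
  {n: True, d: True, x: False}
  {n: True, d: False, x: False}
  {x: True, d: True, n: False}
  {x: True, d: False, n: False}
  {d: True, x: False, n: False}


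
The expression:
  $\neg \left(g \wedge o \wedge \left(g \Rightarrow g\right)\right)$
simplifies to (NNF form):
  $\neg g \vee \neg o$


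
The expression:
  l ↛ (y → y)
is never true.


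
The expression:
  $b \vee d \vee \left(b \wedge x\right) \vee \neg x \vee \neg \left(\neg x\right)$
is always true.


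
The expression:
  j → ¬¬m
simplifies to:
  m ∨ ¬j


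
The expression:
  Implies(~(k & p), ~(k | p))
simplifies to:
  (k & p) | (~k & ~p)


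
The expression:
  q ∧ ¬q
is never true.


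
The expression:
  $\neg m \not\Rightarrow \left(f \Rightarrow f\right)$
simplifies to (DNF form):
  $\text{False}$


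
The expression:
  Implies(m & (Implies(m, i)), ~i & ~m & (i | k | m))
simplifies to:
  ~i | ~m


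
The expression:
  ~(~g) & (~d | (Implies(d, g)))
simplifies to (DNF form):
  g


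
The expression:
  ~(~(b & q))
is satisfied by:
  {b: True, q: True}


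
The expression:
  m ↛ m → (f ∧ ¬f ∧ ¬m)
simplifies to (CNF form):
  True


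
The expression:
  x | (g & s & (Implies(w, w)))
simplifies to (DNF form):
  x | (g & s)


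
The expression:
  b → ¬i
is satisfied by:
  {b: False, i: False}
  {i: True, b: False}
  {b: True, i: False}


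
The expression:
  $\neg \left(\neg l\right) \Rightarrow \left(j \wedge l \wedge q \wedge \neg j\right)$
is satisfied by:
  {l: False}


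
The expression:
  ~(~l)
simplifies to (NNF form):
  l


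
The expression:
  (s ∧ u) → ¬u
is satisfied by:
  {s: False, u: False}
  {u: True, s: False}
  {s: True, u: False}


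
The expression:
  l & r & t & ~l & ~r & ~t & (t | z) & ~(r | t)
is never true.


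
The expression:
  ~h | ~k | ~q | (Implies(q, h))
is always true.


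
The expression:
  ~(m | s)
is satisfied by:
  {s: False, m: False}


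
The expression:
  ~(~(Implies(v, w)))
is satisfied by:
  {w: True, v: False}
  {v: False, w: False}
  {v: True, w: True}


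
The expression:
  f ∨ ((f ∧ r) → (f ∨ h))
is always true.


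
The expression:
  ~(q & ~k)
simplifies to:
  k | ~q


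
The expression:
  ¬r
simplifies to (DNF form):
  ¬r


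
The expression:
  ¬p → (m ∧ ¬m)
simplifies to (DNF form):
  p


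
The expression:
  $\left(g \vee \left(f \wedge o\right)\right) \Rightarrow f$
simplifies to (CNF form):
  $f \vee \neg g$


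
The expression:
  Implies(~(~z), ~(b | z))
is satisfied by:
  {z: False}


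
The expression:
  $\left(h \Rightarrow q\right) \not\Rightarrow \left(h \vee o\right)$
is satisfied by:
  {o: False, h: False}


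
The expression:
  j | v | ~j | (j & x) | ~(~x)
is always true.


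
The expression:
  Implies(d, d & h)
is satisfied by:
  {h: True, d: False}
  {d: False, h: False}
  {d: True, h: True}


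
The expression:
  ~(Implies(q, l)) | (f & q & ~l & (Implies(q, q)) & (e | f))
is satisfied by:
  {q: True, l: False}


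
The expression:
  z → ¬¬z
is always true.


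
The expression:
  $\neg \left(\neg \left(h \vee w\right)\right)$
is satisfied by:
  {h: True, w: True}
  {h: True, w: False}
  {w: True, h: False}


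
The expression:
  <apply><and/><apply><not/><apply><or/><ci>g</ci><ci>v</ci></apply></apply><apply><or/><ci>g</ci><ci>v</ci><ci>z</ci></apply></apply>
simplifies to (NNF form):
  <apply><and/><ci>z</ci><apply><not/><ci>g</ci></apply><apply><not/><ci>v</ci></apply></apply>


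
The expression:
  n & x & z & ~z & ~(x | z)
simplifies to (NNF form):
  False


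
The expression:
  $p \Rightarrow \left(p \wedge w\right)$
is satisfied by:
  {w: True, p: False}
  {p: False, w: False}
  {p: True, w: True}


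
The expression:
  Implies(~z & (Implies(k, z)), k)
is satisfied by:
  {k: True, z: True}
  {k: True, z: False}
  {z: True, k: False}


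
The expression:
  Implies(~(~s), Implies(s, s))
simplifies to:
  True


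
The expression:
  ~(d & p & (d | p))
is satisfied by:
  {p: False, d: False}
  {d: True, p: False}
  {p: True, d: False}


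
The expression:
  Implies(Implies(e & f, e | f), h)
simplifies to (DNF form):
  h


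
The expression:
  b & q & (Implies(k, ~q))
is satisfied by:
  {b: True, q: True, k: False}


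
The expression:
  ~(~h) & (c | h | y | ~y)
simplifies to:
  h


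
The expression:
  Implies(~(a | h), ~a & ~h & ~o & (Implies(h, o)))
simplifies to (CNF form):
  a | h | ~o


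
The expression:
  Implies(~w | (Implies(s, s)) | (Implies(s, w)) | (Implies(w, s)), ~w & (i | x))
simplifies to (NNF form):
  ~w & (i | x)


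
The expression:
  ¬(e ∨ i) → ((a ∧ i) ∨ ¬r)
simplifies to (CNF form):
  e ∨ i ∨ ¬r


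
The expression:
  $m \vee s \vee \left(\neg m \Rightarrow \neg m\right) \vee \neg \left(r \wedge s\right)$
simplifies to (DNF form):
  $\text{True}$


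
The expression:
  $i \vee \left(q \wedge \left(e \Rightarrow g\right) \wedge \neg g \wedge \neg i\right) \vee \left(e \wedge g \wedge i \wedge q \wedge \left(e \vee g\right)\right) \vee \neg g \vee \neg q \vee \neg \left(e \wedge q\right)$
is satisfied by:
  {i: True, g: False, e: False, q: False}
  {i: False, g: False, e: False, q: False}
  {i: True, q: True, g: False, e: False}
  {q: True, i: False, g: False, e: False}
  {i: True, e: True, q: False, g: False}
  {e: True, q: False, g: False, i: False}
  {i: True, q: True, e: True, g: False}
  {q: True, e: True, i: False, g: False}
  {i: True, g: True, q: False, e: False}
  {g: True, q: False, e: False, i: False}
  {i: True, q: True, g: True, e: False}
  {q: True, g: True, i: False, e: False}
  {i: True, e: True, g: True, q: False}
  {e: True, g: True, q: False, i: False}
  {i: True, q: True, e: True, g: True}


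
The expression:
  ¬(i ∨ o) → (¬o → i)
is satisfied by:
  {i: True, o: True}
  {i: True, o: False}
  {o: True, i: False}


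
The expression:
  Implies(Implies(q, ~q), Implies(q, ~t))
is always true.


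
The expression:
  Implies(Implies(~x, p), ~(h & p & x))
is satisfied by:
  {p: False, x: False, h: False}
  {h: True, p: False, x: False}
  {x: True, p: False, h: False}
  {h: True, x: True, p: False}
  {p: True, h: False, x: False}
  {h: True, p: True, x: False}
  {x: True, p: True, h: False}


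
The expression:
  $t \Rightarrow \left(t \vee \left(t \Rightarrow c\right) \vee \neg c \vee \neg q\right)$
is always true.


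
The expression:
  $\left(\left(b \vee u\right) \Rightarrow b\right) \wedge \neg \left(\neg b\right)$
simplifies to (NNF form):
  $b$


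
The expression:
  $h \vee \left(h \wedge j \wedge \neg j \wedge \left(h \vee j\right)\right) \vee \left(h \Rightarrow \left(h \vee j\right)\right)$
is always true.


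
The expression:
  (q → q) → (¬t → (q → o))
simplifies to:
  o ∨ t ∨ ¬q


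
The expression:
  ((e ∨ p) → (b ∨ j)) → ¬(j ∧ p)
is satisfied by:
  {p: False, j: False}
  {j: True, p: False}
  {p: True, j: False}


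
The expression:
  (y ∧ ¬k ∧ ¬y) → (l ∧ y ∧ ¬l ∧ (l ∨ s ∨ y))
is always true.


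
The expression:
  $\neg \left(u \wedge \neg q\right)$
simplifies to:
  $q \vee \neg u$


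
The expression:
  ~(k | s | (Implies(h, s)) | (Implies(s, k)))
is never true.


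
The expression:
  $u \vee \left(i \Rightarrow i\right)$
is always true.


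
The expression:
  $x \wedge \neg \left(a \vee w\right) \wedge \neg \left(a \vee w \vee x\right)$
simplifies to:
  $\text{False}$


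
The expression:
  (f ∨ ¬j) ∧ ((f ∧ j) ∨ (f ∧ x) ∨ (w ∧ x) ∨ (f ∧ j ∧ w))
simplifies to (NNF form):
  (f ∨ w) ∧ (f ∨ ¬j) ∧ (j ∨ x)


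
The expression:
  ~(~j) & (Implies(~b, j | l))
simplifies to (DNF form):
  j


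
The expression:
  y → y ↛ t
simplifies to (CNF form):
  ¬t ∨ ¬y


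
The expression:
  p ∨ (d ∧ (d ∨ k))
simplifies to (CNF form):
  d ∨ p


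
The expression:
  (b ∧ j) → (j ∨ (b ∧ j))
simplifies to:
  True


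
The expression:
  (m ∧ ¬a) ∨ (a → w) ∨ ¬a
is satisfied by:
  {w: True, a: False}
  {a: False, w: False}
  {a: True, w: True}


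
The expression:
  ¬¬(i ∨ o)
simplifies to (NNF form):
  i ∨ o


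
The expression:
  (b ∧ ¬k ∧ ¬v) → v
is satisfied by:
  {k: True, v: True, b: False}
  {k: True, v: False, b: False}
  {v: True, k: False, b: False}
  {k: False, v: False, b: False}
  {b: True, k: True, v: True}
  {b: True, k: True, v: False}
  {b: True, v: True, k: False}


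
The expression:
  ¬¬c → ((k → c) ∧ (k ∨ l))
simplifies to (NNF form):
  k ∨ l ∨ ¬c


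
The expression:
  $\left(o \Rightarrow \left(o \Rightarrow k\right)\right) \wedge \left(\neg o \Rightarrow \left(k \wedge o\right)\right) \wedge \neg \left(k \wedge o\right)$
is never true.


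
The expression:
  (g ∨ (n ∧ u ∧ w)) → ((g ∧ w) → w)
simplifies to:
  True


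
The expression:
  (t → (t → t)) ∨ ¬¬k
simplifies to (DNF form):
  True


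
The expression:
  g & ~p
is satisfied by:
  {g: True, p: False}


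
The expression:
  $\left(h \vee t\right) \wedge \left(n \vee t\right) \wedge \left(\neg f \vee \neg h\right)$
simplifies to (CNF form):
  $\left(h \vee t\right) \wedge \left(n \vee t\right) \wedge \left(\neg f \vee \neg h\right)$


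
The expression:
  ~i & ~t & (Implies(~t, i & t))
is never true.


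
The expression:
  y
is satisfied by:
  {y: True}


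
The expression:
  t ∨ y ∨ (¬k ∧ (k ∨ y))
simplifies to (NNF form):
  t ∨ y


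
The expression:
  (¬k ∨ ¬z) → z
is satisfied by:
  {z: True}


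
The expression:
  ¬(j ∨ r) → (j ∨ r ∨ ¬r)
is always true.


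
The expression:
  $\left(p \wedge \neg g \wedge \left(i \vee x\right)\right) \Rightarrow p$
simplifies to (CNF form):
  $\text{True}$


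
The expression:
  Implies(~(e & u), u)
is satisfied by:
  {u: True}


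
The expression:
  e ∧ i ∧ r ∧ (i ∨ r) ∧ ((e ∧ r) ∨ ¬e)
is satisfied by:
  {r: True, i: True, e: True}


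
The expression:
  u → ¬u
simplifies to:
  ¬u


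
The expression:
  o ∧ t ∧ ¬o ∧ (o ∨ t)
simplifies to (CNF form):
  False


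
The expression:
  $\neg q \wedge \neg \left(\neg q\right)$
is never true.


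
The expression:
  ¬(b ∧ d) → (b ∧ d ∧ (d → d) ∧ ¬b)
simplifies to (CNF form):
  b ∧ d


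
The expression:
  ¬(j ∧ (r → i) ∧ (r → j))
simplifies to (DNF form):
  (r ∧ ¬i) ∨ ¬j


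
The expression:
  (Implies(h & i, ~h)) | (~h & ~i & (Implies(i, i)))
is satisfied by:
  {h: False, i: False}
  {i: True, h: False}
  {h: True, i: False}


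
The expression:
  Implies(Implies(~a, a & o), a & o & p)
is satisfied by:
  {p: True, o: True, a: False}
  {p: True, o: False, a: False}
  {o: True, p: False, a: False}
  {p: False, o: False, a: False}
  {a: True, p: True, o: True}


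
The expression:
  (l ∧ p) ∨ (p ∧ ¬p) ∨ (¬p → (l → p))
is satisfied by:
  {p: True, l: False}
  {l: False, p: False}
  {l: True, p: True}


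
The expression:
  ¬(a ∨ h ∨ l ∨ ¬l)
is never true.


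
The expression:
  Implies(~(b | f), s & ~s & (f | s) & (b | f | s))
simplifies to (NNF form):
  b | f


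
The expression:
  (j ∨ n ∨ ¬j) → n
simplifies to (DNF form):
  n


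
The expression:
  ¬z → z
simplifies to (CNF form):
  z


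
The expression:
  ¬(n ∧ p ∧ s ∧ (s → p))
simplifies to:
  ¬n ∨ ¬p ∨ ¬s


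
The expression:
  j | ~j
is always true.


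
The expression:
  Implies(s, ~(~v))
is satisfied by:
  {v: True, s: False}
  {s: False, v: False}
  {s: True, v: True}


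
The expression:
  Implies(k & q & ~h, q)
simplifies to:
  True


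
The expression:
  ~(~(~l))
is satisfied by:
  {l: False}


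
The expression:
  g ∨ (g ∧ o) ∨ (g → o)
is always true.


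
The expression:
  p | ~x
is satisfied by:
  {p: True, x: False}
  {x: False, p: False}
  {x: True, p: True}


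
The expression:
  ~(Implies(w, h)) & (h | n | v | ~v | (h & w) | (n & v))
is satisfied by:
  {w: True, h: False}


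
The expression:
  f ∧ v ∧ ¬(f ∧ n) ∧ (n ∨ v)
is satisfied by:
  {f: True, v: True, n: False}


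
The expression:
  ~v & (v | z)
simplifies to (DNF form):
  z & ~v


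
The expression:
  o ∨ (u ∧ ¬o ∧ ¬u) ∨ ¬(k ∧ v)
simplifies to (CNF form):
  o ∨ ¬k ∨ ¬v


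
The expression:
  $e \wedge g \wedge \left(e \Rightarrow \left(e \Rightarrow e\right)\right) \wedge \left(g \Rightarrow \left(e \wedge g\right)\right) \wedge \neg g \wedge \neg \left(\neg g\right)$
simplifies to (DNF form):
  $\text{False}$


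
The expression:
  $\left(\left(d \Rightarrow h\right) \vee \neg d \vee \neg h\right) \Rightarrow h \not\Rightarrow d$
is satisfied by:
  {h: True, d: False}


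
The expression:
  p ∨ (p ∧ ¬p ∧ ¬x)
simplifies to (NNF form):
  p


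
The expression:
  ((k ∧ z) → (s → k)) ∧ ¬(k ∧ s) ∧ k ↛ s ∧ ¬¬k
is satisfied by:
  {k: True, s: False}


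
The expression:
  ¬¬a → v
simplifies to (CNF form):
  v ∨ ¬a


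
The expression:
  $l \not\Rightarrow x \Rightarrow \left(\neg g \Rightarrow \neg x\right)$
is always true.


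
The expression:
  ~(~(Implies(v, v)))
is always true.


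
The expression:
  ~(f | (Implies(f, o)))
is never true.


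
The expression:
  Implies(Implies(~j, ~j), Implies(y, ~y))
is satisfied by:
  {y: False}


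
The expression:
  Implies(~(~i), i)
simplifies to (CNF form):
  True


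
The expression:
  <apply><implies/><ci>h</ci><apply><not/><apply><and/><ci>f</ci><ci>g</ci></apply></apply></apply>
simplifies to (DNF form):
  <apply><or/><apply><not/><ci>f</ci></apply><apply><not/><ci>g</ci></apply><apply><not/><ci>h</ci></apply></apply>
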